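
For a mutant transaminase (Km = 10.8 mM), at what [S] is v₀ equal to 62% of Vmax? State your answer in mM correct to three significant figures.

v/Vmax = [S]/(Km+[S]) = 0.62, so [S] = Km·0.62/(1 − 0.62) = 10.8 × 1.632.
[S] = 17.6 mM.

17.6 mM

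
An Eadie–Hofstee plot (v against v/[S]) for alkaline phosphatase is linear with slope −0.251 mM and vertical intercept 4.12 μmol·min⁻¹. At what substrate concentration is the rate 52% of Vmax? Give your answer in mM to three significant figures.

The Eadie–Hofstee slope gives Km = 0.251 mM (slope = −Km).
v/Vmax = [S]/(Km+[S]) = 0.52 ⇒ [S] = Km·0.52/(1−0.52) = 0.251 × 1.083 = 0.272 mM.

0.272 mM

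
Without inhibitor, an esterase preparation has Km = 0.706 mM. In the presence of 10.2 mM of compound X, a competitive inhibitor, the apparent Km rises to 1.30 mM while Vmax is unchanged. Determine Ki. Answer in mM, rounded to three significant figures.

12.1 mM

Competitive: Km,app = α·Km with α = 1 + [I]/Ki.
α = Km,app/Km = 1.30/0.706 = 1.841.
Ki = [I]/(α − 1) = 10.2/0.8414 = 12.1 mM.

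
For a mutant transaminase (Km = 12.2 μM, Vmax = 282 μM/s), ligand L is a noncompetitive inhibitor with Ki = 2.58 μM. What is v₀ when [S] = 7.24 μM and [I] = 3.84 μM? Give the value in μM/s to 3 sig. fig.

42.2 μM/s

With α = 1 + [I]/Ki = 1 + 3.84/2.58 = 2.488, the noncompetitive rate law is v = (Vmax/α)·[S] / (Km + [S]).
v = (282/2.488)×7.24 / (12.2 + 7.24) = 820.5/19.44 = 42.2 μM/s.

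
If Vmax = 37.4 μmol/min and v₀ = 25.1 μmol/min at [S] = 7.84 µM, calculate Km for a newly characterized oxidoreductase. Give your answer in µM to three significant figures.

From v = Vmax[S]/(Km+[S]), Km = [S](Vmax − v)/v.
Km = 7.84 × (37.4 − 25.1) / 25.1 = 96.43/25.1 = 3.84 µM.

3.84 µM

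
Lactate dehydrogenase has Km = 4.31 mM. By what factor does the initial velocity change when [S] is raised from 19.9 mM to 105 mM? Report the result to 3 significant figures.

Since Vmax cancels, v₂/v₁ = [S]₂(Km+[S]₁) / [S]₁(Km+[S]₂).
= 105×(4.31+19.9) / (19.9×(4.31+105)) = 2542/2175 = 1.17.

1.17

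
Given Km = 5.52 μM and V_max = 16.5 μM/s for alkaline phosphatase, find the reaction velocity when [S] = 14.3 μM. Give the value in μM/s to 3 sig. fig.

11.9 μM/s

v = Vmax·[S]/(Km + [S]) = 16.5 × 14.3 / (5.52 + 14.3)
  = 236.0 / 19.82 = 11.9 μM/s.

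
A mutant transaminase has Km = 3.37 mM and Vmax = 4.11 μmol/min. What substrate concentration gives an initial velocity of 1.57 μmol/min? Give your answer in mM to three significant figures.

The required fractional saturation is v/Vmax = 1.57/4.11 = 0.3820.
Then [S]/(Km+[S]) = 0.3820 ⇒ [S] = 3.37 × 0.3820/(1 − 0.3820) = 2.08 mM.

2.08 mM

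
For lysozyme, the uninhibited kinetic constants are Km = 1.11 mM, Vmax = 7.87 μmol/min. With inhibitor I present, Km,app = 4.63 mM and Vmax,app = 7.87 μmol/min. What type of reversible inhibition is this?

competitive

Km increases (1.11 → 4.63 mM) while Vmax is unchanged — the hallmark of competitive inhibition.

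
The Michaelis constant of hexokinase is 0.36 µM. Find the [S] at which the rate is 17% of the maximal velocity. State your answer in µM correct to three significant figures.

0.0737 µM

v/Vmax = [S]/(Km+[S]) = 0.17, so [S] = Km·0.17/(1 − 0.17) = 0.36 × 0.2048.
[S] = 0.0737 µM.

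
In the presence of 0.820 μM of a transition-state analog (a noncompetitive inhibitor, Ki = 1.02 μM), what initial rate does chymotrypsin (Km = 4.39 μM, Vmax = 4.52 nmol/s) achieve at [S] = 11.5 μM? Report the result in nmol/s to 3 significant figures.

α = 1 + [I]/Ki = 1 + 0.820/1.02 = 1.804.
For a noncompetitive inhibitor, Vmax is reduced to Vmax/α while Km is unchanged: Km,app = 4.39 μM, Vmax,app = 2.51 nmol/s.
v = Vmax,app·[S]/(Km,app + [S]) = 2.51 × 11.5/(4.39 + 11.5) = 1.81 nmol/s.

1.81 nmol/s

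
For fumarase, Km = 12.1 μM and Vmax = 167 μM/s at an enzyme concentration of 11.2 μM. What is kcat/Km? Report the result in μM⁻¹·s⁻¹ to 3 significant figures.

kcat = Vmax/[E]total = 167/11.2 = 14.9 s⁻¹.
kcat/Km = 14.9/12.1 = 1.23 μM⁻¹·s⁻¹.

1.23 μM⁻¹·s⁻¹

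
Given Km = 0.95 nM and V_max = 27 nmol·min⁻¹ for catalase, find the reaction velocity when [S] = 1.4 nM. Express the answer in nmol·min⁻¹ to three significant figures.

16.1 nmol·min⁻¹

[S]/(Km+[S]) = 1.4/2.350 = 0.5957, the fractional saturation.
v = 0.5957 × Vmax = 0.5957 × 27 = 16.1 nmol·min⁻¹.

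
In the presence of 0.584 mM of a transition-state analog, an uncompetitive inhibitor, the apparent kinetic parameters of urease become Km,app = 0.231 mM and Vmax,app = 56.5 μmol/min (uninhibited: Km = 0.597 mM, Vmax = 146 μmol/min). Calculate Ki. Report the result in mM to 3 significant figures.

0.369 mM

Uncompetitive: Vmax,app = Vmax/α (and Km,app = Km/α) with α = 1 + [I]/Ki.
α = Vmax/Vmax,app = 146/56.5 = 2.584.
Ki = [I]/(α − 1) = 0.584/1.584 = 0.369 mM.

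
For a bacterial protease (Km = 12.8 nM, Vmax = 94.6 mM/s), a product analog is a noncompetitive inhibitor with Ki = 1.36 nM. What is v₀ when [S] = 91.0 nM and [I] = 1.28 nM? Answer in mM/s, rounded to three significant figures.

α = 1 + [I]/Ki = 1 + 1.28/1.36 = 1.941.
For a noncompetitive inhibitor, Vmax is reduced to Vmax/α while Km is unchanged: Km,app = 12.8 nM, Vmax,app = 48.7 mM/s.
v = Vmax,app·[S]/(Km,app + [S]) = 48.7 × 91.0/(12.8 + 91.0) = 42.7 mM/s.

42.7 mM/s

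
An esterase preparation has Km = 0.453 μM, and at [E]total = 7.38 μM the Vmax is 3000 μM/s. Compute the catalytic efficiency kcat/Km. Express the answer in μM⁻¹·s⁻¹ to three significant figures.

kcat = Vmax/[E]total = 3000/7.38 = 407 s⁻¹.
kcat/Km = 407/0.453 = 897 μM⁻¹·s⁻¹.

897 μM⁻¹·s⁻¹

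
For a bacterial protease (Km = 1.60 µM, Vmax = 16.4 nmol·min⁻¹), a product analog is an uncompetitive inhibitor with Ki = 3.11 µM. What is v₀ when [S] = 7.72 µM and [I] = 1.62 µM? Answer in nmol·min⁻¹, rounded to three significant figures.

With α = 1 + [I]/Ki = 1 + 1.62/3.11 = 1.521, the uncompetitive rate law is v = (Vmax/α)·[S] / (Km/α + [S]).
v = (16.4/1.521)×7.72 / (1.60/1.521 + 7.72) = 83.25/8.772 = 9.49 nmol·min⁻¹.

9.49 nmol·min⁻¹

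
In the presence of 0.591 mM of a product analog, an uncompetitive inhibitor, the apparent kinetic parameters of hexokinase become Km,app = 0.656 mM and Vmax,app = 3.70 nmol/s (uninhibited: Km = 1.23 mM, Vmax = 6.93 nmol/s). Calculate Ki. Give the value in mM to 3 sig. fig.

0.677 mM

Uncompetitive: Vmax,app = Vmax/α (and Km,app = Km/α) with α = 1 + [I]/Ki.
α = Vmax/Vmax,app = 6.93/3.70 = 1.873.
Since α = 1 + [I]/Ki, [I]/Ki = 1.873 − 1 = 0.8730 and Ki = 0.591/0.8730 = 0.677 mM.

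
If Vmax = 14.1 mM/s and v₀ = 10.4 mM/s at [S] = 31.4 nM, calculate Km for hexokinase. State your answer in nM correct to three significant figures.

11.2 nM

From v = Vmax[S]/(Km+[S]), Km = [S](Vmax − v)/v.
Km = 31.4 × (14.1 − 10.4) / 10.4 = 116.2/10.4 = 11.2 nM.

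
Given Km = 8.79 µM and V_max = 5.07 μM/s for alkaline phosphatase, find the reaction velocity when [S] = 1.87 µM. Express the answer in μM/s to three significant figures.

v = Vmax·[S]/(Km + [S]) = 5.07 × 1.87 / (8.79 + 1.87)
  = 9.481 / 10.66 = 0.889 μM/s.

0.889 μM/s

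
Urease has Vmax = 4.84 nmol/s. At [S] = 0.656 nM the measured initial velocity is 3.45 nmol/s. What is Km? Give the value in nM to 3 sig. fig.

0.264 nM

v/Vmax = 3.45/4.84 = 0.7128 = [S]/(Km+[S]).
So Km + [S] = [S]/0.7128 = 0.9203 nM, giving Km = 0.9203 − 0.656 = 0.264 nM.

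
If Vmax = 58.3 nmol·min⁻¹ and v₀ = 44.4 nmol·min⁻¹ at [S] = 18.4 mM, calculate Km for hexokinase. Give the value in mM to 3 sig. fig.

5.76 mM

v/Vmax = 44.4/58.3 = 0.7616 = [S]/(Km+[S]).
So Km + [S] = [S]/0.7616 = 24.16 mM, giving Km = 24.16 − 18.4 = 5.76 mM.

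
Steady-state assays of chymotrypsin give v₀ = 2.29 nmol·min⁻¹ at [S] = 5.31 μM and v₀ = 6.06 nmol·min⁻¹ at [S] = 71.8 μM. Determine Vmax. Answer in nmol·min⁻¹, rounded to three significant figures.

6.98 nmol·min⁻¹

From v = Vmax[S]/(Km+[S]), each point gives Vmax = v(Km+[S])/[S].
Equating: 2.29(Km+5.31)/5.31 = 6.06(Km+71.8)/71.8.
0.4313·Km + 2.29 = 0.08440·Km + 6.06, so (0.4313 − 0.08440)·Km = 6.06 − 2.29.
Km = 3.770/0.3469 = 10.9 μM; then Vmax = 2.29(10.9+5.31)/5.31 = 6.98 nmol·min⁻¹.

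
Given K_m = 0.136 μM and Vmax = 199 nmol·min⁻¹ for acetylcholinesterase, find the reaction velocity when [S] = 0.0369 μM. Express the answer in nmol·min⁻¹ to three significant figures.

[S]/(Km+[S]) = 0.0369/0.1729 = 0.2134, the fractional saturation.
v = 0.2134 × Vmax = 0.2134 × 199 = 42.5 nmol·min⁻¹.

42.5 nmol·min⁻¹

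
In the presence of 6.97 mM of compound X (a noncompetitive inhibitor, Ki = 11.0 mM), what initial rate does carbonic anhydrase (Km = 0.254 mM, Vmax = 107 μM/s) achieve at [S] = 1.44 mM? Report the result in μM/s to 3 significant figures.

With α = 1 + [I]/Ki = 1 + 6.97/11.0 = 1.634, the noncompetitive rate law is v = (Vmax/α)·[S] / (Km + [S]).
v = (107/1.634)×1.44 / (0.254 + 1.44) = 94.32/1.694 = 55.7 μM/s.

55.7 μM/s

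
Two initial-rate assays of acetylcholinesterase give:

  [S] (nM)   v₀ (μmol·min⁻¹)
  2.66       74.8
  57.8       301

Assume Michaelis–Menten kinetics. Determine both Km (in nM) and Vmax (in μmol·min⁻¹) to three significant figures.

Km = 9.87 nM; Vmax = 352 μmol·min⁻¹

From v = Vmax[S]/(Km+[S]), each point gives Vmax = v(Km+[S])/[S].
Equating: 74.8(Km+2.66)/2.66 = 301(Km+57.8)/57.8.
28.12·Km + 74.8 = 5.208·Km + 301, so (28.12 − 5.208)·Km = 301 − 74.8.
Km = 226.2/22.91 = 9.87 nM; then Vmax = 74.8(9.87+2.66)/2.66 = 352 μmol·min⁻¹.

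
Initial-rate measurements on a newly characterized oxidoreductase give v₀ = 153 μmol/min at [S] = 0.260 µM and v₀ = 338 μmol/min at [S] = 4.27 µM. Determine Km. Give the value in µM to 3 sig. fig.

0.363 µM

From v = Vmax[S]/(Km+[S]), each point gives Vmax = v(Km+[S])/[S].
Equating: 153(Km+0.260)/0.260 = 338(Km+4.27)/4.27.
588.5·Km + 153 = 79.16·Km + 338, so (588.5 − 79.16)·Km = 338 − 153.
Km = 185.0/509.3 = 0.363 µM; then Vmax = 153(0.363+0.260)/0.260 = 367 μmol/min.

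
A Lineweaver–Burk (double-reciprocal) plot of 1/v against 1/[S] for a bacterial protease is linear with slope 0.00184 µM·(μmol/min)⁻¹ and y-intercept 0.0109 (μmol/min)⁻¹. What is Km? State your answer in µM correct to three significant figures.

0.169 µM

y-intercept = 1/Vmax ⇒ Vmax = 91.7 μmol/min; slope = Km/Vmax ⇒ Km = slope × Vmax.
Km = 0.00184 × 91.7 = 0.169 µM.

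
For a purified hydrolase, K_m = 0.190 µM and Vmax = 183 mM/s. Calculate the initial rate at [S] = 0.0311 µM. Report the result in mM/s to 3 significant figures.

v = Vmax·[S]/(Km + [S]) = 183 × 0.0311 / (0.190 + 0.0311)
  = 5.691 / 0.2211 = 25.7 mM/s.

25.7 mM/s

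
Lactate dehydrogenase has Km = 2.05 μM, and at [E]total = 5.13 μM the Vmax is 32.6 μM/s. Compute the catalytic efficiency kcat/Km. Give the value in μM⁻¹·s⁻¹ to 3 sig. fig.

3.10 μM⁻¹·s⁻¹

kcat = Vmax/[E]total = 32.6/5.13 = 6.35 s⁻¹.
kcat/Km = 6.35/2.05 = 3.10 μM⁻¹·s⁻¹.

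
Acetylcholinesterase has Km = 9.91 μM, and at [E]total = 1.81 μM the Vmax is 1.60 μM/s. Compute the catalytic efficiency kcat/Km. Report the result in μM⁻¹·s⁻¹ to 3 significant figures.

kcat = Vmax/[E]total = 1.60/1.81 = 0.884 s⁻¹.
kcat/Km = 0.884/9.91 = 0.0892 μM⁻¹·s⁻¹.

0.0892 μM⁻¹·s⁻¹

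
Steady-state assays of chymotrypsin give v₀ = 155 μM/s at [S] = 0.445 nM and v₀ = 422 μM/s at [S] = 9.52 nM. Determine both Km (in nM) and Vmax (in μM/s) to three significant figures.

From v = Vmax[S]/(Km+[S]), each point gives Vmax = v(Km+[S])/[S].
Equating: 155(Km+0.445)/0.445 = 422(Km+9.52)/9.52.
348.3·Km + 155 = 44.33·Km + 422, so (348.3 − 44.33)·Km = 422 − 155.
Km = 267.0/304.0 = 0.878 nM; then Vmax = 155(0.878+0.445)/0.445 = 461 μM/s.

Km = 0.878 nM; Vmax = 461 μM/s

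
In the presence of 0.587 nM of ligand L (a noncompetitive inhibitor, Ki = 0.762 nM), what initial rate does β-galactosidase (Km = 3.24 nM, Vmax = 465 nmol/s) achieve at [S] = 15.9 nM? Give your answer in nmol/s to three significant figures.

218 nmol/s

α = 1 + [I]/Ki = 1 + 0.587/0.762 = 1.770.
For a noncompetitive inhibitor, Vmax is reduced to Vmax/α while Km is unchanged: Km,app = 3.24 nM, Vmax,app = 263 nmol/s.
v = Vmax,app·[S]/(Km,app + [S]) = 263 × 15.9/(3.24 + 15.9) = 218 nmol/s.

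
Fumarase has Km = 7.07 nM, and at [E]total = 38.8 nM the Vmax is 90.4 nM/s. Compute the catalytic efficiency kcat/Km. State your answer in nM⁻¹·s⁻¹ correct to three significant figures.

kcat = Vmax/[E]total = 90.4/38.8 = 2.33 s⁻¹.
kcat/Km = 2.33/7.07 = 0.330 nM⁻¹·s⁻¹.

0.330 nM⁻¹·s⁻¹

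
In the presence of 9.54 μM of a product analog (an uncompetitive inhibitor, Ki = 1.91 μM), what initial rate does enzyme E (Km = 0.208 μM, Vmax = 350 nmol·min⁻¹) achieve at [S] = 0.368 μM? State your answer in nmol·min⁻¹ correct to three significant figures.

With α = 1 + [I]/Ki = 1 + 9.54/1.91 = 5.995, the uncompetitive rate law is v = (Vmax/α)·[S] / (Km/α + [S]).
v = (350/5.995)×0.368 / (0.208/5.995 + 0.368) = 21.49/0.4027 = 53.4 nmol·min⁻¹.

53.4 nmol·min⁻¹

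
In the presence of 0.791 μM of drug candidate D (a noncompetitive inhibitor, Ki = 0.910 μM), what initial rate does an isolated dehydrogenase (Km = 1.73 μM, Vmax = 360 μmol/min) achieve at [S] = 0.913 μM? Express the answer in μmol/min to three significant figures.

66.5 μmol/min

α = 1 + [I]/Ki = 1 + 0.791/0.910 = 1.869.
For a noncompetitive inhibitor, Vmax is reduced to Vmax/α while Km is unchanged: Km,app = 1.73 μM, Vmax,app = 193 μmol/min.
v = Vmax,app·[S]/(Km,app + [S]) = 193 × 0.913/(1.73 + 0.913) = 66.5 μmol/min.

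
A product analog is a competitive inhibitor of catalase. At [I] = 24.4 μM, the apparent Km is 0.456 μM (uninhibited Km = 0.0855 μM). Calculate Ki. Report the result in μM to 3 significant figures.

Competitive: Km,app = α·Km with α = 1 + [I]/Ki.
α = Km,app/Km = 0.456/0.0855 = 5.333.
Ki = [I]/(α − 1) = 24.4/4.333 = 5.63 μM.

5.63 μM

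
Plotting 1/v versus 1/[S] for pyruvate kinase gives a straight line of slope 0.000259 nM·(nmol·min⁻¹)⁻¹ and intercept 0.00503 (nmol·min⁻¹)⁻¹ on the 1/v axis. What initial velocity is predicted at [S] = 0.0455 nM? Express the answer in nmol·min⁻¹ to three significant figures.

The y-intercept is 1/Vmax, so Vmax = 1/0.00503 = 199 nmol·min⁻¹.
The slope is Km/Vmax, so Km = 0.000259 × 199 = 0.0515 nM.
Then v = 199 × 0.0455/(0.0515 + 0.0455) = 93.3 nmol·min⁻¹.

93.3 nmol·min⁻¹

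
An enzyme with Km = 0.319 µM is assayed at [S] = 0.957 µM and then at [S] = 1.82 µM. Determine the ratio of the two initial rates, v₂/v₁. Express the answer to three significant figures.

1.13

The fractional saturations are [S]/(Km+[S]) = 0.957/1.276 = 0.7500 and 1.82/2.139 = 0.8509.
v₂/v₁ is just their ratio: 0.8509/0.7500 = 1.13.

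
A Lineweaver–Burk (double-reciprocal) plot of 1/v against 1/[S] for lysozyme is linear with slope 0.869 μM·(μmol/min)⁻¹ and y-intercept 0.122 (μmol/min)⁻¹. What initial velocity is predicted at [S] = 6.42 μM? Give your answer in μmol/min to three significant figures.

3.89 μmol/min

The y-intercept is 1/Vmax, so Vmax = 1/0.122 = 8.20 μmol/min.
The slope is Km/Vmax, so Km = 0.869 × 8.20 = 7.12 μM.
Then v = 8.20 × 6.42/(7.12 + 6.42) = 3.89 μmol/min.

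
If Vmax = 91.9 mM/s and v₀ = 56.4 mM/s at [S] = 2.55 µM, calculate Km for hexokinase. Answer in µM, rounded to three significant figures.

1.61 µM

v/Vmax = 56.4/91.9 = 0.6137 = [S]/(Km+[S]).
So Km + [S] = [S]/0.6137 = 4.155 µM, giving Km = 4.155 − 2.55 = 1.61 µM.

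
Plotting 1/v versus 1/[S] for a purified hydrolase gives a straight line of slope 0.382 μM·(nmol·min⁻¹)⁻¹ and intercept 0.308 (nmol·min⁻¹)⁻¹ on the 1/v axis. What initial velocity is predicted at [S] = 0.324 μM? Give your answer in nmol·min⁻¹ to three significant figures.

The y-intercept is 1/Vmax, so Vmax = 1/0.308 = 3.25 nmol·min⁻¹.
The slope is Km/Vmax, so Km = 0.382 × 3.25 = 1.24 μM.
Then v = 3.25 × 0.324/(1.24 + 0.324) = 0.672 nmol·min⁻¹.

0.672 nmol·min⁻¹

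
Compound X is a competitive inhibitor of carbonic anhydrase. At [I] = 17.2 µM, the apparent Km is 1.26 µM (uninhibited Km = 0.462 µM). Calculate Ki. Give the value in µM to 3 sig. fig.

Competitive: Km,app = α·Km with α = 1 + [I]/Ki.
α = Km,app/Km = 1.26/0.462 = 2.727.
Since α = 1 + [I]/Ki, [I]/Ki = 2.727 − 1 = 1.727 and Ki = 17.2/1.727 = 9.96 µM.

9.96 µM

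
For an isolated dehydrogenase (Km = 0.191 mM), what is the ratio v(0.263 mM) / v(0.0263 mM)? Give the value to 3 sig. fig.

Since Vmax cancels, v₂/v₁ = [S]₂(Km+[S]₁) / [S]₁(Km+[S]₂).
= 0.263×(0.191+0.0263) / (0.0263×(0.191+0.263)) = 0.05715/0.01194 = 4.79.

4.79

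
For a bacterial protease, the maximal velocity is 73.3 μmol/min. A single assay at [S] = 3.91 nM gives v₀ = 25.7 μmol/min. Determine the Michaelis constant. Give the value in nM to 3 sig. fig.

From v = Vmax[S]/(Km+[S]), Km = [S](Vmax − v)/v.
Km = 3.91 × (73.3 − 25.7) / 25.7 = 186.1/25.7 = 7.24 nM.

7.24 nM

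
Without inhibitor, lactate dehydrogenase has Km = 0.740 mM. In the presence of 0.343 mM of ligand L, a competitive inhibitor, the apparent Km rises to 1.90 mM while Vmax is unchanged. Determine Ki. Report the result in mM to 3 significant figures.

0.219 mM

Competitive: Km,app = α·Km with α = 1 + [I]/Ki.
α = Km,app/Km = 1.90/0.740 = 2.568.
Ki = [I]/(α − 1) = 0.343/1.568 = 0.219 mM.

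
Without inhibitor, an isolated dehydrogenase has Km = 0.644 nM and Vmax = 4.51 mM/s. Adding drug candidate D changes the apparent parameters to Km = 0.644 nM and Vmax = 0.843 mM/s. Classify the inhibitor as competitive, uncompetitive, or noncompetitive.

noncompetitive

Vmax decreases (4.51 → 0.843 mM/s) while Km is unchanged — pure noncompetitive inhibition.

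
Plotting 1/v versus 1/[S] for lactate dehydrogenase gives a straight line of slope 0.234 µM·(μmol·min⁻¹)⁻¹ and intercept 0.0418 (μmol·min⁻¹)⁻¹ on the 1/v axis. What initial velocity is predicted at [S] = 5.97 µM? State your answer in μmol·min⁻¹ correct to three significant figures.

12.3 μmol·min⁻¹

The y-intercept is 1/Vmax, so Vmax = 1/0.0418 = 23.9 μmol·min⁻¹.
The slope is Km/Vmax, so Km = 0.234 × 23.9 = 5.60 µM.
Then v = 23.9 × 5.97/(5.60 + 5.97) = 12.3 μmol·min⁻¹.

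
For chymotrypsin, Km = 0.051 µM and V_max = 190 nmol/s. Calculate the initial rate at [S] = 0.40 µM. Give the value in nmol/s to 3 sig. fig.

169 nmol/s

[S]/(Km+[S]) = 0.40/0.4510 = 0.8869, the fractional saturation.
v = 0.8869 × Vmax = 0.8869 × 190 = 169 nmol/s.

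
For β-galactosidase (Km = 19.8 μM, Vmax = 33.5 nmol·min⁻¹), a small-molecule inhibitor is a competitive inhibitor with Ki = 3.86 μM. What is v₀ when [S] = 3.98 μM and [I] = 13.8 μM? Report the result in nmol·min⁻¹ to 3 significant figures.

1.41 nmol·min⁻¹

α = 1 + [I]/Ki = 1 + 13.8/3.86 = 4.575.
For a competitive inhibitor, Vmax is unchanged and the apparent Km becomes α·Km: Km,app = 90.6 μM, Vmax,app = 33.5 nmol·min⁻¹.
v = Vmax,app·[S]/(Km,app + [S]) = 33.5 × 3.98/(90.6 + 3.98) = 1.41 nmol·min⁻¹.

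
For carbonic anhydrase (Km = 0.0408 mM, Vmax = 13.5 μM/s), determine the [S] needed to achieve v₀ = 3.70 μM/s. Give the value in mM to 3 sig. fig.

Rearranging v = Vmax[S]/(Km+[S]) gives [S] = Km·v/(Vmax − v).
[S] = 0.0408 × 3.70 / (13.5 − 3.70) = 0.1510/9.800 = 0.0154 mM.

0.0154 mM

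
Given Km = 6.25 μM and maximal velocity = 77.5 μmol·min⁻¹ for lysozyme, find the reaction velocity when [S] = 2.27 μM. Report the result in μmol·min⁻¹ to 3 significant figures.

20.6 μmol·min⁻¹

[S]/(Km+[S]) = 2.27/8.520 = 0.2664, the fractional saturation.
v = 0.2664 × Vmax = 0.2664 × 77.5 = 20.6 μmol·min⁻¹.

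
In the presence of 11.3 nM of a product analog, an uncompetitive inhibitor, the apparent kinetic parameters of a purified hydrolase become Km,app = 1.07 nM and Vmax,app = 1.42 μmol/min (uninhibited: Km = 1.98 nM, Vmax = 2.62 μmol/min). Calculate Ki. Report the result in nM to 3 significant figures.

13.4 nM

Uncompetitive: Vmax,app = Vmax/α (and Km,app = Km/α) with α = 1 + [I]/Ki.
α = Vmax/Vmax,app = 2.62/1.42 = 1.845.
Since α = 1 + [I]/Ki, [I]/Ki = 1.845 − 1 = 0.8451 and Ki = 11.3/0.8451 = 13.4 nM.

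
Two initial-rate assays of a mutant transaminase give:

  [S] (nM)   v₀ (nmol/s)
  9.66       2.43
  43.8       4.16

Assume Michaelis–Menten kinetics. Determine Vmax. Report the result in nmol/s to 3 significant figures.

5.21 nmol/s

In reciprocal form, 1/v = (Km/Vmax)·(1/[S]) + 1/Vmax. The two points give (1/[S], 1/v) = (0.1035, 0.4115) and (0.02283, 0.2404).
Slope = (0.4115 − 0.2404)/(0.1035 − 0.02283) = 2.121; intercept = 0.4115 − 2.121×0.1035 = 0.1920.
Vmax = 1/intercept = 5.21 nmol/s; Km = slope × Vmax = 2.121 × 5.21 = 11.0 nM.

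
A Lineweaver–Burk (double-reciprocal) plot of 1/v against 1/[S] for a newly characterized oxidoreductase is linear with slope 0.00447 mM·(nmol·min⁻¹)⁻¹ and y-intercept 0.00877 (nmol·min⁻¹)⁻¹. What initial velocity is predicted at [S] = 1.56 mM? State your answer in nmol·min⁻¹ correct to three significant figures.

85.9 nmol·min⁻¹

The y-intercept is 1/Vmax, so Vmax = 1/0.00877 = 114 nmol·min⁻¹.
The slope is Km/Vmax, so Km = 0.00447 × 114 = 0.510 mM.
Then v = 114 × 1.56/(0.510 + 1.56) = 85.9 nmol·min⁻¹.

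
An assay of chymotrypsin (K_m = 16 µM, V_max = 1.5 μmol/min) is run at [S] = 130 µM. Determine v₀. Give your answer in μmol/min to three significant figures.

v = Vmax·[S]/(Km + [S]) = 1.5 × 130 / (16 + 130)
  = 195.0 / 146.0 = 1.34 μmol/min.

1.34 μmol/min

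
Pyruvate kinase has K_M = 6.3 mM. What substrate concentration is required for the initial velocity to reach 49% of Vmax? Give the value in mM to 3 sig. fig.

v/Vmax = [S]/(Km+[S]) = 0.49, so [S] = Km·0.49/(1 − 0.49) = 6.3 × 0.9608.
[S] = 6.05 mM.

6.05 mM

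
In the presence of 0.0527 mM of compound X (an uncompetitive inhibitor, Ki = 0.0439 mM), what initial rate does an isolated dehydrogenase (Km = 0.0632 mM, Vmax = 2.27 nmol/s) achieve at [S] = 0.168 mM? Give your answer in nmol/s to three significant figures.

0.881 nmol/s

With α = 1 + [I]/Ki = 1 + 0.0527/0.0439 = 2.200, the uncompetitive rate law is v = (Vmax/α)·[S] / (Km/α + [S]).
v = (2.27/2.200)×0.168 / (0.0632/2.200 + 0.168) = 0.1733/0.1967 = 0.881 nmol/s.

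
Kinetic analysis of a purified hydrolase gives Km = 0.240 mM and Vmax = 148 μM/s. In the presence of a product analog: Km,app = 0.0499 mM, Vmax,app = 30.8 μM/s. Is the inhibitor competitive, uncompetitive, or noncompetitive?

Both Km and Vmax decrease by the same factor (~4.81-fold) — characteristic of uncompetitive inhibition.

uncompetitive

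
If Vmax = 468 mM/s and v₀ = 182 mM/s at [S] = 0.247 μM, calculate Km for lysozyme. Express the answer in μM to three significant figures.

v/Vmax = 182/468 = 0.3889 = [S]/(Km+[S]).
So Km + [S] = [S]/0.3889 = 0.6351 μM, giving Km = 0.6351 − 0.247 = 0.388 μM.

0.388 μM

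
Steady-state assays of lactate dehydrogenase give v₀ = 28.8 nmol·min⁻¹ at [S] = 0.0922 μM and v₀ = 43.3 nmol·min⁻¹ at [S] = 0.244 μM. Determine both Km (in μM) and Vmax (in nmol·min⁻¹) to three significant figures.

From v = Vmax[S]/(Km+[S]), each point gives Vmax = v(Km+[S])/[S].
Equating: 28.8(Km+0.0922)/0.0922 = 43.3(Km+0.244)/0.244.
312.4·Km + 28.8 = 177.5·Km + 43.3, so (312.4 − 177.5)·Km = 43.3 − 28.8.
Km = 14.50/134.9 = 0.107 μM; then Vmax = 28.8(0.107+0.0922)/0.0922 = 62.4 nmol·min⁻¹.

Km = 0.107 μM; Vmax = 62.4 nmol·min⁻¹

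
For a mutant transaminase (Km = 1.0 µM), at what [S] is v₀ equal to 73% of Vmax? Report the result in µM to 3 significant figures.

v/Vmax = [S]/(Km+[S]) = 0.73, so [S] = Km·0.73/(1 − 0.73) = 1.0 × 2.704.
[S] = 2.70 µM.

2.70 µM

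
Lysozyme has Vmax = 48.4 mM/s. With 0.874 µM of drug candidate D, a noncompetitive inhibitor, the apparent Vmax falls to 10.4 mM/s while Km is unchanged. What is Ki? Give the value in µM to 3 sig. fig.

Noncompetitive: Vmax,app = Vmax/α with α = 1 + [I]/Ki.
α = Vmax/Vmax,app = 48.4/10.4 = 4.654.
Ki = [I]/(α − 1) = 0.874/3.654 = 0.239 µM.

0.239 µM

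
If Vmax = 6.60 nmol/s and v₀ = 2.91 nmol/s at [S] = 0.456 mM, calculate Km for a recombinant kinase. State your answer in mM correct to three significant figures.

0.578 mM

v/Vmax = 2.91/6.60 = 0.4409 = [S]/(Km+[S]).
So Km + [S] = [S]/0.4409 = 1.034 mM, giving Km = 1.034 − 0.456 = 0.578 mM.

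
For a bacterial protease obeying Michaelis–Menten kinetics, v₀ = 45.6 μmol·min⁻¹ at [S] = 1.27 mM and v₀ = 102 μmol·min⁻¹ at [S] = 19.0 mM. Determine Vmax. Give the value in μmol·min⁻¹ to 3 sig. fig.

112 μmol·min⁻¹

In reciprocal form, 1/v = (Km/Vmax)·(1/[S]) + 1/Vmax. The two points give (1/[S], 1/v) = (0.7874, 0.02193) and (0.05263, 0.009804).
Slope = (0.02193 − 0.009804)/(0.7874 − 0.05263) = 0.01650; intercept = 0.02193 − 0.01650×0.7874 = 0.008935.
Vmax = 1/intercept = 112 μmol·min⁻¹; Km = slope × Vmax = 0.01650 × 112 = 1.85 mM.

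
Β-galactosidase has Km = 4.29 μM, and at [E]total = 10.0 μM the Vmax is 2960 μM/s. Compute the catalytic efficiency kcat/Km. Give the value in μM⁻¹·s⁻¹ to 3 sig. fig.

kcat = Vmax/[E]total = 2960/10.0 = 296 s⁻¹.
kcat/Km = 296/4.29 = 69.0 μM⁻¹·s⁻¹.

69.0 μM⁻¹·s⁻¹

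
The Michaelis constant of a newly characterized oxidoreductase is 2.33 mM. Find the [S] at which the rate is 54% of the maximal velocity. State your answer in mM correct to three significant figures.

v/Vmax = [S]/(Km+[S]) = 0.54, so [S] = Km·0.54/(1 − 0.54) = 2.33 × 1.174.
[S] = 2.74 mM.

2.74 mM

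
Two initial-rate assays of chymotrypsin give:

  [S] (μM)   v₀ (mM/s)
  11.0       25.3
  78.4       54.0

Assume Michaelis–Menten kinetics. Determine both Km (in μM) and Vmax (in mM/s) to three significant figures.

In reciprocal form, 1/v = (Km/Vmax)·(1/[S]) + 1/Vmax. The two points give (1/[S], 1/v) = (0.09091, 0.03953) and (0.01276, 0.01852).
Slope = (0.03953 − 0.01852)/(0.09091 − 0.01276) = 0.2688; intercept = 0.03953 − 0.2688×0.09091 = 0.01509.
Vmax = 1/intercept = 66.3 mM/s; Km = slope × Vmax = 0.2688 × 66.3 = 17.8 μM.

Km = 17.8 μM; Vmax = 66.3 mM/s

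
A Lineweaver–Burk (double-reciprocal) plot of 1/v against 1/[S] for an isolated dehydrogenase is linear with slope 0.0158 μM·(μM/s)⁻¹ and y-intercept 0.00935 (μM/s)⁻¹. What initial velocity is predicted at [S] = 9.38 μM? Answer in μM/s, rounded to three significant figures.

90.6 μM/s

The y-intercept is 1/Vmax, so Vmax = 1/0.00935 = 107 μM/s.
The slope is Km/Vmax, so Km = 0.0158 × 107 = 1.69 μM.
Then v = 107 × 9.38/(1.69 + 9.38) = 90.6 μM/s.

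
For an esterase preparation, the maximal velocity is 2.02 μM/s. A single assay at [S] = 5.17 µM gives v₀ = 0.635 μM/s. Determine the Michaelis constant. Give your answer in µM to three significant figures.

11.3 µM

From v = Vmax[S]/(Km+[S]), Km = [S](Vmax − v)/v.
Km = 5.17 × (2.02 − 0.635) / 0.635 = 7.160/0.635 = 11.3 µM.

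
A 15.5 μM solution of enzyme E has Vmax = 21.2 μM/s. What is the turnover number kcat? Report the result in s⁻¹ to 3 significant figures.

kcat = Vmax/[E]total = 21.2 μM/s / 15.5 μM = 1.37 s⁻¹.

1.37 s⁻¹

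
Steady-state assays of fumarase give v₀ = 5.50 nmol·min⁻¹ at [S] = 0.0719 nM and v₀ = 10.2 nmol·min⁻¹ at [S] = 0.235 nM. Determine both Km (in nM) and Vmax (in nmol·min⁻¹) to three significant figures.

In reciprocal form, 1/v = (Km/Vmax)·(1/[S]) + 1/Vmax. The two points give (1/[S], 1/v) = (13.91, 0.1818) and (4.255, 0.09804).
Slope = (0.1818 − 0.09804)/(13.91 − 4.255) = 0.008679; intercept = 0.1818 − 0.008679×13.91 = 0.06111.
Vmax = 1/intercept = 16.4 nmol·min⁻¹; Km = slope × Vmax = 0.008679 × 16.4 = 0.142 nM.

Km = 0.142 nM; Vmax = 16.4 nmol·min⁻¹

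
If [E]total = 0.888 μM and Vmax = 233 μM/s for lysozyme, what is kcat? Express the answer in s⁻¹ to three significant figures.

262 s⁻¹

kcat = Vmax/[E]total = 233 μM/s / 0.888 μM = 262 s⁻¹.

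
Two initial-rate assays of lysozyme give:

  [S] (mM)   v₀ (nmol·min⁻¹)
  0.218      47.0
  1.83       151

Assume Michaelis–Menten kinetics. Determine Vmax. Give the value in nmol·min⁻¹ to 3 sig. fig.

From v = Vmax[S]/(Km+[S]), each point gives Vmax = v(Km+[S])/[S].
Equating: 47.0(Km+0.218)/0.218 = 151(Km+1.83)/1.83.
215.6·Km + 47.0 = 82.51·Km + 151, so (215.6 − 82.51)·Km = 151 − 47.0.
Km = 104.0/133.1 = 0.781 mM; then Vmax = 47.0(0.781+0.218)/0.218 = 215 nmol·min⁻¹.

215 nmol·min⁻¹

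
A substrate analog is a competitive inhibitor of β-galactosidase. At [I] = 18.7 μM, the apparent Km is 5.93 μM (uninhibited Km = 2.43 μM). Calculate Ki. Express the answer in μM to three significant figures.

Competitive: Km,app = α·Km with α = 1 + [I]/Ki.
α = Km,app/Km = 5.93/2.43 = 2.440.
Ki = [I]/(α − 1) = 18.7/1.440 = 13.0 μM.

13.0 μM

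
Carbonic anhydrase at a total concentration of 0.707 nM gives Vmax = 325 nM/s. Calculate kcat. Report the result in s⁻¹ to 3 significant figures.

kcat = Vmax/[E]total = 325 nM/s / 0.707 nM = 460 s⁻¹.

460 s⁻¹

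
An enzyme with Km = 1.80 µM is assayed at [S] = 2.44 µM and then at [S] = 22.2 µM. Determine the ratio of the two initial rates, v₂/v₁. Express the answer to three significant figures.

Since Vmax cancels, v₂/v₁ = [S]₂(Km+[S]₁) / [S]₁(Km+[S]₂).
= 22.2×(1.80+2.44) / (2.44×(1.80+22.2)) = 94.13/58.56 = 1.61.

1.61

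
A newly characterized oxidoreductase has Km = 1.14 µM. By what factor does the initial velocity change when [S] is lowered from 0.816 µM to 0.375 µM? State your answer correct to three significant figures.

Since Vmax cancels, v₂/v₁ = [S]₂(Km+[S]₁) / [S]₁(Km+[S]₂).
= 0.375×(1.14+0.816) / (0.816×(1.14+0.375)) = 0.7335/1.236 = 0.593.

0.593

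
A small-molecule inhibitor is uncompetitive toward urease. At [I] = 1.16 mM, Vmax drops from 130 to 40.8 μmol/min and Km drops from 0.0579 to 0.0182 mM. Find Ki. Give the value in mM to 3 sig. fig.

Uncompetitive: Vmax,app = Vmax/α (and Km,app = Km/α) with α = 1 + [I]/Ki.
α = Vmax/Vmax,app = 130/40.8 = 3.186.
Since α = 1 + [I]/Ki, [I]/Ki = 3.186 − 1 = 2.186 and Ki = 1.16/2.186 = 0.531 mM.

0.531 mM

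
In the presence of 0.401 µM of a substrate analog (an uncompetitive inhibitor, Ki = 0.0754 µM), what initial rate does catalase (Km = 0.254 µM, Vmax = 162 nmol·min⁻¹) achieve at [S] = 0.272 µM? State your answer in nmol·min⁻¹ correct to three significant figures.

α = 1 + [I]/Ki = 1 + 0.401/0.0754 = 6.318.
For an uncompetitive inhibitor, both parameters are divided by α, giving Vmax/α and Km/α: Km,app = 0.0402 µM, Vmax,app = 25.6 nmol·min⁻¹.
v = Vmax,app·[S]/(Km,app + [S]) = 25.6 × 0.272/(0.0402 + 0.272) = 22.3 nmol·min⁻¹.

22.3 nmol·min⁻¹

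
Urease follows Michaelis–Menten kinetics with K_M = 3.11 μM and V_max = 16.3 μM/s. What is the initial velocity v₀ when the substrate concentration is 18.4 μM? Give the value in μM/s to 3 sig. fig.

13.9 μM/s

[S]/(Km+[S]) = 18.4/21.51 = 0.8554, the fractional saturation.
v = 0.8554 × Vmax = 0.8554 × 16.3 = 13.9 μM/s.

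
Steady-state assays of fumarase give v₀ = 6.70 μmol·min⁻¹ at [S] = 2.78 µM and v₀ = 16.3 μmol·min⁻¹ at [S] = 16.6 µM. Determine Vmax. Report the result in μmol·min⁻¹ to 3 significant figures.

From v = Vmax[S]/(Km+[S]), each point gives Vmax = v(Km+[S])/[S].
Equating: 6.70(Km+2.78)/2.78 = 16.3(Km+16.6)/16.6.
2.410·Km + 6.70 = 0.9819·Km + 16.3, so (2.410 − 0.9819)·Km = 16.3 − 6.70.
Km = 9.600/1.428 = 6.72 µM; then Vmax = 6.70(6.72+2.78)/2.78 = 22.9 μmol·min⁻¹.

22.9 μmol·min⁻¹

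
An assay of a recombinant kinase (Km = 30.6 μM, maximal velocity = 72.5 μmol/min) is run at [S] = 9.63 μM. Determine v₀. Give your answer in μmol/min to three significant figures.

17.4 μmol/min

v = Vmax·[S]/(Km + [S]) = 72.5 × 9.63 / (30.6 + 9.63)
  = 698.2 / 40.23 = 17.4 μmol/min.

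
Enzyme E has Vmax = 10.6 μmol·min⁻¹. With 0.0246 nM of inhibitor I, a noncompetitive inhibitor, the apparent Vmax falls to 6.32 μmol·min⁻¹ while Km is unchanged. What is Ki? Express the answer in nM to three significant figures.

Noncompetitive: Vmax,app = Vmax/α with α = 1 + [I]/Ki.
α = Vmax/Vmax,app = 10.6/6.32 = 1.677.
Ki = [I]/(α − 1) = 0.0246/0.6772 = 0.0363 nM.

0.0363 nM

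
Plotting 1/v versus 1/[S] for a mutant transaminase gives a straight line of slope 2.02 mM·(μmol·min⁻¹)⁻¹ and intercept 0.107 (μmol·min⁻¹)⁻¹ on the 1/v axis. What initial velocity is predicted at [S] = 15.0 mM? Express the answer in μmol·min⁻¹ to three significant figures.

The y-intercept is 1/Vmax, so Vmax = 1/0.107 = 9.35 μmol·min⁻¹.
The slope is Km/Vmax, so Km = 2.02 × 9.35 = 18.9 mM.
Then v = 9.35 × 15.0/(18.9 + 15.0) = 4.14 μmol·min⁻¹.

4.14 μmol·min⁻¹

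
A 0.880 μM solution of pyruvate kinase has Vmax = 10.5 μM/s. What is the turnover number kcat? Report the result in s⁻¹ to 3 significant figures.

kcat = Vmax/[E]total = 10.5 μM/s / 0.880 μM = 11.9 s⁻¹.

11.9 s⁻¹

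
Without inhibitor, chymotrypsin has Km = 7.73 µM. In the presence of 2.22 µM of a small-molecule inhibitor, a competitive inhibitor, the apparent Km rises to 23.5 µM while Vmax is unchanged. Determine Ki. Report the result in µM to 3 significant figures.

Competitive: Km,app = α·Km with α = 1 + [I]/Ki.
α = Km,app/Km = 23.5/7.73 = 3.040.
Since α = 1 + [I]/Ki, [I]/Ki = 3.040 − 1 = 2.040 and Ki = 2.22/2.040 = 1.09 µM.

1.09 µM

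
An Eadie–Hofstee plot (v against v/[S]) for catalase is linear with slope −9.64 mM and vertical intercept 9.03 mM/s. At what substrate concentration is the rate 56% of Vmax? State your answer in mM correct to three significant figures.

12.3 mM

The Eadie–Hofstee slope gives Km = 9.64 mM (slope = −Km).
v/Vmax = [S]/(Km+[S]) = 0.56 ⇒ [S] = Km·0.56/(1−0.56) = 9.64 × 1.273 = 12.3 mM.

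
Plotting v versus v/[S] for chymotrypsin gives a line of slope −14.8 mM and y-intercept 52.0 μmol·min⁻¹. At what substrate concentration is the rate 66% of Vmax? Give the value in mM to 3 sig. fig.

28.7 mM

The Eadie–Hofstee slope gives Km = 14.8 mM (slope = −Km).
v/Vmax = [S]/(Km+[S]) = 0.66 ⇒ [S] = Km·0.66/(1−0.66) = 14.8 × 1.941 = 28.7 mM.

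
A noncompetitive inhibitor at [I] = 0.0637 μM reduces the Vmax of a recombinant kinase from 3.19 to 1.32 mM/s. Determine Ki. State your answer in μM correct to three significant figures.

0.0450 μM

Noncompetitive: Vmax,app = Vmax/α with α = 1 + [I]/Ki.
α = Vmax/Vmax,app = 3.19/1.32 = 2.417.
Ki = [I]/(α − 1) = 0.0637/1.417 = 0.0450 μM.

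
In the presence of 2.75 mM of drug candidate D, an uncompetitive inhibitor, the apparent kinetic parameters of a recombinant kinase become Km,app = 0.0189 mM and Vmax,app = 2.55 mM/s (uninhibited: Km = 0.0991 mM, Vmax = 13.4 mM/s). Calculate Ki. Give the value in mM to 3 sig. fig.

0.646 mM

Uncompetitive: Vmax,app = Vmax/α (and Km,app = Km/α) with α = 1 + [I]/Ki.
α = Vmax/Vmax,app = 13.4/2.55 = 5.255.
Ki = [I]/(α − 1) = 2.75/4.255 = 0.646 mM.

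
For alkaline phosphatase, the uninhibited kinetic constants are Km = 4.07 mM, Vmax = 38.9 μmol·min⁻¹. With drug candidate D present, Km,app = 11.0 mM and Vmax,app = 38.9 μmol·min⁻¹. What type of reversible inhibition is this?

Km increases (4.07 → 11.0 mM) while Vmax is unchanged — the hallmark of competitive inhibition.

competitive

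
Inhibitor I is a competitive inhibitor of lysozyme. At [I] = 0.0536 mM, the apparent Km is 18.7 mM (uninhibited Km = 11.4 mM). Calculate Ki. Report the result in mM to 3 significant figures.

Competitive: Km,app = α·Km with α = 1 + [I]/Ki.
α = Km,app/Km = 18.7/11.4 = 1.640.
Since α = 1 + [I]/Ki, [I]/Ki = 1.640 − 1 = 0.6404 and Ki = 0.0536/0.6404 = 0.0837 mM.

0.0837 mM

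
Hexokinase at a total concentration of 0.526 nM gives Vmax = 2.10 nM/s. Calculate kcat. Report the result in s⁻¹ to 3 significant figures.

kcat = Vmax/[E]total = 2.10 nM/s / 0.526 nM = 3.99 s⁻¹.

3.99 s⁻¹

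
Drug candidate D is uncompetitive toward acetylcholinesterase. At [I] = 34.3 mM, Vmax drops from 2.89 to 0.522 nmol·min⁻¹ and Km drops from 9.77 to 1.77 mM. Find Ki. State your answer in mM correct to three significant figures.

7.56 mM

Uncompetitive: Vmax,app = Vmax/α (and Km,app = Km/α) with α = 1 + [I]/Ki.
α = Vmax/Vmax,app = 2.89/0.522 = 5.536.
Ki = [I]/(α − 1) = 34.3/4.536 = 7.56 mM.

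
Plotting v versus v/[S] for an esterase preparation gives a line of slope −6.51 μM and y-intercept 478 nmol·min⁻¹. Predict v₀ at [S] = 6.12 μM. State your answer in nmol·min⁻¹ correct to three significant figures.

232 nmol·min⁻¹

In the Eadie–Hofstee form v = Vmax − Km·(v/[S]), the slope is −Km and the intercept is Vmax, so Km = 6.51 μM and Vmax = 478 nmol·min⁻¹.
v = 478 × 6.12/(6.51 + 6.12) = 232 nmol·min⁻¹.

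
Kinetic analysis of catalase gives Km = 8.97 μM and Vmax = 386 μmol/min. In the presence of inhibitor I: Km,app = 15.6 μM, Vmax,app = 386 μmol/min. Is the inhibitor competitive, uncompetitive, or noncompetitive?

Km increases (8.97 → 15.6 μM) while Vmax is unchanged — the hallmark of competitive inhibition.

competitive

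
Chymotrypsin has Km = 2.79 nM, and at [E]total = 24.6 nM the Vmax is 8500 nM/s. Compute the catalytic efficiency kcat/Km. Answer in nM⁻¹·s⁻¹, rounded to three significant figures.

kcat = Vmax/[E]total = 8500/24.6 = 346 s⁻¹.
kcat/Km = 346/2.79 = 124 nM⁻¹·s⁻¹.

124 nM⁻¹·s⁻¹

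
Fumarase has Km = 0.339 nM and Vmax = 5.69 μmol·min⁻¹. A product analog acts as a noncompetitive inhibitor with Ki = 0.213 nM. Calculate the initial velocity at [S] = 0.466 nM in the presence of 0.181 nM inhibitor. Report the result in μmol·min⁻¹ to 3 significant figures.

α = 1 + [I]/Ki = 1 + 0.181/0.213 = 1.850.
For a noncompetitive inhibitor, Vmax is reduced to Vmax/α while Km is unchanged: Km,app = 0.339 nM, Vmax,app = 3.08 μmol·min⁻¹.
v = Vmax,app·[S]/(Km,app + [S]) = 3.08 × 0.466/(0.339 + 0.466) = 1.78 μmol·min⁻¹.

1.78 μmol·min⁻¹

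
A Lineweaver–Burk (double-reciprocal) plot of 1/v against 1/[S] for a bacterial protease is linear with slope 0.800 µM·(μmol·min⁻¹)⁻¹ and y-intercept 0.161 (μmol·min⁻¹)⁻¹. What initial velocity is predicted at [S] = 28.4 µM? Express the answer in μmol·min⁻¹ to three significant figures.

The y-intercept is 1/Vmax, so Vmax = 1/0.161 = 6.21 μmol·min⁻¹.
The slope is Km/Vmax, so Km = 0.800 × 6.21 = 4.97 µM.
Then v = 6.21 × 28.4/(4.97 + 28.4) = 5.29 μmol·min⁻¹.

5.29 μmol·min⁻¹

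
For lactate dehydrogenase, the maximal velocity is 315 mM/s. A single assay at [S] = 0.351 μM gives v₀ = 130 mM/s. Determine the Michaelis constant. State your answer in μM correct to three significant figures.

0.500 μM

v/Vmax = 130/315 = 0.4127 = [S]/(Km+[S]).
So Km + [S] = [S]/0.4127 = 0.8505 μM, giving Km = 0.8505 − 0.351 = 0.500 μM.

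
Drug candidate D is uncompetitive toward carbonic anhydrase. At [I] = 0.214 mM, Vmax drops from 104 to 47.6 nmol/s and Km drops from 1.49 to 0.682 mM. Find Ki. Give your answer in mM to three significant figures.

Uncompetitive: Vmax,app = Vmax/α (and Km,app = Km/α) with α = 1 + [I]/Ki.
α = Vmax/Vmax,app = 104/47.6 = 2.185.
Since α = 1 + [I]/Ki, [I]/Ki = 2.185 − 1 = 1.185 and Ki = 0.214/1.185 = 0.181 mM.

0.181 mM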